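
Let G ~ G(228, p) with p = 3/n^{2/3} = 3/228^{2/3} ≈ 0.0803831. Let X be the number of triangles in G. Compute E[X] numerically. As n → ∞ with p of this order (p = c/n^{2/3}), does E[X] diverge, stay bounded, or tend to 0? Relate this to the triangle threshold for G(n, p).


Number of potential triangles: C(228, 3) = 1949476.
Each occurs with probability p³ ≈ (0.0803831)³ ≈ 5.19390582e-04.
By linearity: E[X] = C(228, 3)·p³ ≈ 1949476 · 5.19390582e-04 ≈ 1012.539474.
Since α = 2/3 < 1, p = c/n^{2/3} ≫ 1/n is above the triangle threshold p ~ 1/n. Asymptotically E[X] ~ (c³/6)·n^{3(1−α)} = (3³/6)·n^{1} → ∞; triangles are abundant w.h.p.

E[X] ≈ 1012.539474; in regime p = Θ(1/n^{2/3}) E[X] diverges (above the triangle threshold p ~ 1/n).


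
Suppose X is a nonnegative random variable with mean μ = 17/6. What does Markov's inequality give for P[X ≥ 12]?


μ = E[X] = 17/6, a = 12.
Markov: P[X ≥ 12] ≤ μ/a = (17/6)/12 = 17/72.
Numerically: ≈ 0.23611.
(Since a = 12 > μ = 2.83333, the bound 17/72 is < 1 and informative.)

P[X ≥ 12] ≤ 17/72 ≈ 0.23611.


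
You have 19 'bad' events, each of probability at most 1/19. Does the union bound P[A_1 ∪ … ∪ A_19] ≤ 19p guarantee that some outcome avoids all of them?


Union bound: P[∪_{i=1}^{19} A_i] ≤ Σ_i P[A_i] ≤ 19·p = 19·(1/19) = 1.
Numerically: 1 ≈ 1.0000000.
Is 1 < 1? NO.
Since the bound 1 is ≥ 1, the union bound is uninformative here; it does NOT by itself certify existence.

19·p = 1 ≈ 1.0000000; existence NOT certified by the union bound.


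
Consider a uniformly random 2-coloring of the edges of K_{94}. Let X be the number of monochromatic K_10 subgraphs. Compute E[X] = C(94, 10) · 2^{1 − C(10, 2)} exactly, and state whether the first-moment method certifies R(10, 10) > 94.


E[X] = C(94, 10) · 2^{1 − 45} = 9041256841903 · 2^{−44} = 9041256841903/17592186044416.
As a reduced fraction: E[X] = 9041256841903/17592186044416 ≈ 0.513936.
Is E[X] < 1? YES.
Since E[X] < 1, there exists a 2-coloring of K_{94} with no monochromatic K_10; hence R(10, 10) > 94.

E[X] = 9041256841903/17592186044416 ≈ 0.513936; E[X] < 1, so R(10, 10) > 94.


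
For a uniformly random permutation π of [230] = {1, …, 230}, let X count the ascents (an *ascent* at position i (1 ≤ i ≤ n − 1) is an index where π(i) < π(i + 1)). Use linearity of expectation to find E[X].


Write X = Σ X_I over i = 1, …, 229, with X_I the indicator of one ascent.
There are 229 indicators.
For each fixed i, the pair (π(i), π(i+1)) is a uniformly random ordered pair of distinct values from {1, …, 230}; by symmetry P[π(i) < π(i+1)] = 1/2.
By linearity: E[X] = 229 · (1/2) = (230 − 1) · (1/2) = 229/2 ≈ 114.50000.

E[X] = 229/2 = 114.50000.


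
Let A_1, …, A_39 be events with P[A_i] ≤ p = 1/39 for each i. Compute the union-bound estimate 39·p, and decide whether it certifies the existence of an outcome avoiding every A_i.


Union bound: P[∪_{i=1}^{39} A_i] ≤ Σ_i P[A_i] ≤ 39·p = 39·(1/39) = 1.
Numerically: 1 ≈ 1.0000.
Is 1 < 1? NO.
Since the bound 1 is ≥ 1, the union bound is uninformative here; it does NOT by itself certify existence.

39·p = 1 ≈ 1.0000; existence NOT certified by the union bound.


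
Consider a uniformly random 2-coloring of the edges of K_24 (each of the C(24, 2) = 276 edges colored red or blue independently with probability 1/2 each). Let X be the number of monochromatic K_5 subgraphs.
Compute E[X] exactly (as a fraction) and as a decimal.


Let X = Σ_S X_S over the C(24, 5) = 42504 subsets S of size 5, where X_S = 1 if the K_5 on S is monochromatic.
For a fixed S, the K_5 on S has C(5, 2) = 10 edges. P[all 10 edges red] = (1/2)^10, and likewise for blue, so P[monochromatic] = 2·(1/2)^10 = 2^{1 − 10} = 1/512.
By linearity of expectation: E[X] = C(24, 5) · 2^{1 − 10} = 42504 · 1/512 = 5313/64.
Numerically: E[X] ≈ 83.015625.

E[X] = C(24,5)·2^(1−C(5,2)) = 5313/64 ≈ 83.015625.


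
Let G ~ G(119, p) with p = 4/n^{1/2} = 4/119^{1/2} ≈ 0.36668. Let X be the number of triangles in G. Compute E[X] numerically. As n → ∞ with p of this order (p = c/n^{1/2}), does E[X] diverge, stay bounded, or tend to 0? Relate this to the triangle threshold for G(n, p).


Number of potential triangles: C(119, 3) = 273819.
Each occurs with probability p³ ≈ (0.36668)³ ≈ 4.9301432e-02.
By linearity: E[X] = C(119, 3)·p³ ≈ 273819 · 4.9301432e-02 ≈ 13499.66875.
Since α = 1/2 < 1, p = c/n^{1/2} ≫ 1/n is above the triangle threshold p ~ 1/n. Asymptotically E[X] ~ (c³/6)·n^{3(1−α)} = (4³/6)·n^{1.5} → ∞; triangles are abundant w.h.p.

E[X] ≈ 13499.66875; in regime p = Θ(1/n^{1/2}) E[X] diverges (above the triangle threshold p ~ 1/n).


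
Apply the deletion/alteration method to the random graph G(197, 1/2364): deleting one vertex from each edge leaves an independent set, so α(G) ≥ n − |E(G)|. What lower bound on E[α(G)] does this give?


E[|E(G)|] = C(197, 2)·p = 19306 · (1/2364) = 49/6.
E[α(G)] ≥ n − E[|E(G)|] = 197 − 49/6 = 1133/6.
Numerically: ≈ 188.833.
(This is only a lower bound; the true E[α(G)] may be larger.)

E[α(G)] ≥ 1133/6 ≈ 188.833.


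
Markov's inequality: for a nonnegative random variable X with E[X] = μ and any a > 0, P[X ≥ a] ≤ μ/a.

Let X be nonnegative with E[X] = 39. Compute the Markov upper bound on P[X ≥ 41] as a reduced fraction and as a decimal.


μ = E[X] = 39, a = 41.
Markov: P[X ≥ 41] ≤ μ/a = (39)/41 = 39/41.
Numerically: ≈ 0.9512.
(Since a = 41 > μ = 39.0000, the bound 39/41 is < 1 and informative.)

P[X ≥ 41] ≤ 39/41 ≈ 0.9512.


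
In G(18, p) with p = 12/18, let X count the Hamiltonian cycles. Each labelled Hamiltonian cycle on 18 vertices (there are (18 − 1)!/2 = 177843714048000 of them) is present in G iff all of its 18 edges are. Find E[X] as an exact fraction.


K_18 has (18 − 1)!/2 = 177843714048000 labelled Hamiltonian cycles.
For each such Hamiltonian cycle H, let X_H = 1 if all 18 edges of H are present in G. Then P[X_H = 1] = p^{18} = (2/3)^{18} = 262144/387420489.
By linearity: E[X] = Σ_H E[X_H] = 177843714048000 · p^{18} = 177843714048000 · 262144/387420489 = 63951526166528000/531441.
Numerically: E[X] ≈ 1.2e+11.

E[X] = 177843714048000 · (2/3)^{18} = 63951526166528000/531441 ≈ 1.2e+11.


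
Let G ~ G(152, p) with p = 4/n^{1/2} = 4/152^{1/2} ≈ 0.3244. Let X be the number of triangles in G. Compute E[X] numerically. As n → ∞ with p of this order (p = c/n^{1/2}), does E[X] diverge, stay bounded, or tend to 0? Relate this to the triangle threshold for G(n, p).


Number of potential triangles: C(152, 3) = 573800.
Each occurs with probability p³ ≈ (0.3244)³ ≈ 3.415188e-02.
By linearity: E[X] = C(152, 3)·p³ ≈ 573800 · 3.415188e-02 ≈ 19596.3477.
Since α = 1/2 < 1, p = c/n^{1/2} ≫ 1/n is above the triangle threshold p ~ 1/n. Asymptotically E[X] ~ (c³/6)·n^{3(1−α)} = (4³/6)·n^{1.5} → ∞; triangles are abundant w.h.p.

E[X] ≈ 19596.3477; in regime p = Θ(1/n^{1/2}) E[X] diverges (above the triangle threshold p ~ 1/n).


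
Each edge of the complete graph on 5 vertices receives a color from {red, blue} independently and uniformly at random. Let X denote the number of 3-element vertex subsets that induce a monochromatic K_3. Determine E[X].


Let X = Σ_S X_S over the C(5, 3) = 10 subsets S of size 3, where X_S = 1 if the K_3 on S is monochromatic.
For a fixed S, the K_3 on S has C(3, 2) = 3 edges. P[all 3 edges red] = (1/2)^3, and likewise for blue, so P[monochromatic] = 2·(1/2)^3 = 2^{1 − 3} = 1/4.
Summing: E[X] = C(5, 3) · 2^{1 − 3} = 10 · 1/4 = 5/2.
Numerically: E[X] ≈ 2.5000.

E[X] = C(5,3)·2^(1−C(3,2)) = 5/2 ≈ 2.5000.


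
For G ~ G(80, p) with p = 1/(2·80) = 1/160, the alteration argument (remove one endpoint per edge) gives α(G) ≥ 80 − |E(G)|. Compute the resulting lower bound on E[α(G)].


E[|E(G)|] = C(80, 2)·p = 3160 · (1/160) = 79/4.
E[α(G)] ≥ n − E[|E(G)|] = 80 − 79/4 = 241/4.
Numerically: ≈ 60.250.
(This is only a lower bound; the true E[α(G)] may be larger.)

E[α(G)] ≥ 241/4 ≈ 60.250.


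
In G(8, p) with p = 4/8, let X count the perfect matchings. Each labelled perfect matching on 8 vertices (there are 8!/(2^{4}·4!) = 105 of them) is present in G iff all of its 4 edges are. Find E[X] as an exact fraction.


K_8 has 8!/(2^{4}·4!) = 105 labelled perfect matchings.
For each such perfect matching H, let X_H = 1 if all 4 edges of H are present in G. Then P[X_H = 1] = p^{4} = (1/2)^{4} = 1/16.
Summing the indicators: E[X] = Σ_H E[X_H] = 105 · p^{4} = 105 · 1/16 = 105/16.
Numerically: E[X] ≈ 6.5625.

E[X] = 105 · (1/2)^{4} = 105/16 ≈ 6.5625.


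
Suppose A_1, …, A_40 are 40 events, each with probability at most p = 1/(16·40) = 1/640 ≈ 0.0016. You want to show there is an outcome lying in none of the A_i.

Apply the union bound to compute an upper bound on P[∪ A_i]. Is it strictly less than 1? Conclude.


Union bound: P[∪_{i=1}^{40} A_i] ≤ Σ_i P[A_i] ≤ 40·p = 40·(1/640) = 1/16.
Numerically: 1/16 ≈ 0.0625.
Is 1/16 < 1? YES.
Since P[∪ A_i] ≤ 1/16 < 1, the complement has P[∩ A_i^c] ≥ 1 − 1/16 = 15/16 > 0, so some outcome avoids every A_i.

40·p = 1/16 ≈ 0.0625; existence CERTIFIED by the union bound.


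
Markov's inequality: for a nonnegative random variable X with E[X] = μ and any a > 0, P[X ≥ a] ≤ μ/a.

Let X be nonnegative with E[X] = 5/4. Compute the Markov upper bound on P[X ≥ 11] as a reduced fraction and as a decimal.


μ = E[X] = 5/4, a = 11.
Markov: P[X ≥ 11] ≤ μ/a = (5/4)/11 = 5/44.
Numerically: ≈ 0.1136.
(Since a = 11 > μ = 1.2500, the bound 5/44 is < 1 and informative.)

P[X ≥ 11] ≤ 5/44 ≈ 0.1136.


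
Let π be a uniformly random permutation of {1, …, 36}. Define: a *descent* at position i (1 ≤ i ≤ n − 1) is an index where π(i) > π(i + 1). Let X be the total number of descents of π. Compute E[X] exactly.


Write X = Σ X_I over i = 1, …, 35, with X_I the indicator of one descent.
There are 35 indicators.
For each fixed i, the pair (π(i), π(i+1)) is a uniformly random ordered pair of distinct values from {1, …, 36}; by symmetry P[π(i) > π(i+1)] = 1/2.
By linearity: E[X] = 35 · (1/2) = (36 − 1) · (1/2) = 35/2 ≈ 17.50000.

E[X] = 35/2 = 17.50000.


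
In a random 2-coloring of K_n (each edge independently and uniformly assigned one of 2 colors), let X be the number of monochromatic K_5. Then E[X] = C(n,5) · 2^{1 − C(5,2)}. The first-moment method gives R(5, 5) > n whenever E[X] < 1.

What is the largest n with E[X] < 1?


We need C(n, 5) · 2^{1 − 10} < 1, i.e. C(n, 5) < 2^{10 − 1} = 512.
Check values of n near the boundary:
  n = 10: C(10, 5) = 252; 252 < 512? YES
  n = 11: C(11, 5) = 462; 462 < 512? YES
  n = 12: C(12, 5) = 792; 792 < 512? NO
  n = 13: C(13, 5) = 1287; 1287 < 512? NO
  n = 14: C(14, 5) = 2002; 2002 < 512? NO
The largest n with C(n, 5) < 512 is n = 11 (where E[X] = 231/256 ≈ 0.902). Hence R(5, 5) > 11, i.e. R(5, 5) ≥ 12.

Largest n = 11; hence R(5, 5) > 11.


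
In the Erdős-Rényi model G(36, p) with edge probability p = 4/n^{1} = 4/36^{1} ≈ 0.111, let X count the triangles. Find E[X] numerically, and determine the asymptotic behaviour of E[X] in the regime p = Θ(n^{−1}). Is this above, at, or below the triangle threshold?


Number of potential triangles: C(36, 3) = 7140.
Each occurs with probability p³ ≈ (0.111)³ ≈ 1.37174e-03.
By linearity: E[X] = C(36, 3)·p³ ≈ 7140 · 1.37174e-03 ≈ 9.794.
Here α = 1, so p = 4/n is exactly at the triangle threshold p ~ 1/n. Asymptotically E[X] → c³/6 = 4³/6 = 32/3 ≈ 10.667, a bounded constant. In this regime the triangle count is asymptotically Poisson(c³/6).

E[X] ≈ 9.794; in regime p = Θ(1/n^{1}) E[X] stays bounded (at the triangle threshold p ~ 1/n).


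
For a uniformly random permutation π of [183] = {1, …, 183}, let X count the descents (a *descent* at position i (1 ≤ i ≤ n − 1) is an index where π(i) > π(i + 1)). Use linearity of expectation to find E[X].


Write X = Σ X_I over i = 1, …, 182, with X_I the indicator of one descent.
There are 182 indicators.
For each fixed i, the pair (π(i), π(i+1)) is a uniformly random ordered pair of distinct values from {1, …, 183}; by symmetry P[π(i) > π(i+1)] = 1/2.
By linearity: E[X] = 182 · (1/2) = (183 − 1) · (1/2) = 91 ≈ 91.000000.

E[X] = 91 = 91.000000.


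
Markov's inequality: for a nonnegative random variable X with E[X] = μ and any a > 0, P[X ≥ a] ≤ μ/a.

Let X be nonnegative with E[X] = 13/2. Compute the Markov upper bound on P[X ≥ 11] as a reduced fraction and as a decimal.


μ = E[X] = 13/2, a = 11.
Markov: P[X ≥ 11] ≤ μ/a = (13/2)/11 = 13/22.
Numerically: ≈ 0.591.
(Since a = 11 > μ = 6.500, the bound 13/22 is < 1 and informative.)

P[X ≥ 11] ≤ 13/22 ≈ 0.591.


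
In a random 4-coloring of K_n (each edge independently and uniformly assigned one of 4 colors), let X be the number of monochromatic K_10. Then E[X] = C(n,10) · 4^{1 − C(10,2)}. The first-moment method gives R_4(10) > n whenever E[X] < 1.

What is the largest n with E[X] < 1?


We need C(n, 10) · 4^{1 − 45} < 1, i.e. C(n, 10) < 4^{45 − 1} = 309485009821345068724781056.
Check values of n near the boundary:
  n = 2021: C(2021, 10) = 306347841644770462864800616; 306347841644770462864800616 < 309485009821345068724781056? YES
  n = 2022: C(2022, 10) = 307870445231474093395937796; 307870445231474093395937796 < 309485009821345068724781056? YES
  n = 2023: C(2023, 10) = 309399856285778485315440716; 309399856285778485315440716 < 309485009821345068724781056? YES
  n = 2024: C(2024, 10) = 310936101848269937576192656; 310936101848269937576192656 < 309485009821345068724781056? NO
  n = 2025: C(2025, 10) = 312479209053472269772600560; 312479209053472269772600560 < 309485009821345068724781056? NO
The largest n with C(n, 10) < 309485009821345068724781056 is n = 2023 (where E[X] = 77349964071444621328860179/77371252455336267181195264 ≈ 0.99972). Hence R_4(10) > 2023, i.e. R_4(10) ≥ 2024.

Largest n = 2023; hence R_4(10) > 2023.


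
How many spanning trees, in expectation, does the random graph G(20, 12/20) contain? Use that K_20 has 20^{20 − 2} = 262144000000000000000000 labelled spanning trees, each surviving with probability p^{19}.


K_20 has 20^{20 − 2} = 262144000000000000000000 labelled spanning trees.
For each such spanning tree H, let X_H = 1 if all 19 edges of H are present in G. Then P[X_H = 1] = p^{19} = (3/5)^{19} = 1162261467/19073486328125.
By linearity of expectation: E[X] = Σ_H E[X_H] = 262144000000000000000000 · p^{19} = 262144000000000000000000 · 1162261467/19073486328125 = 79869999842655731712/5.
Numerically: E[X] ≈ 1.6e+19.

E[X] = 262144000000000000000000 · (3/5)^{19} = 79869999842655731712/5 ≈ 1.6e+19.


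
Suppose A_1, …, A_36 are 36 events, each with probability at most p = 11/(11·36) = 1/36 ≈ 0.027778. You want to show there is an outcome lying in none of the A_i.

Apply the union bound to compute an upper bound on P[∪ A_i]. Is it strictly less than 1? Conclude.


Union bound: P[∪_{i=1}^{36} A_i] ≤ Σ_i P[A_i] ≤ 36·p = 36·(1/36) = 1.
Numerically: 1 ≈ 1.000000.
Is 1 < 1? NO.
Since the bound 1 is ≥ 1, the union bound is uninformative here; it does NOT by itself certify existence.

36·p = 1 ≈ 1.000000; existence NOT certified by the union bound.


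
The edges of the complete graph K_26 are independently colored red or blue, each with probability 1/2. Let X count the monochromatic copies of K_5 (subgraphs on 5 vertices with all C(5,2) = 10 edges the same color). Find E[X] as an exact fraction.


Let X = Σ_S X_S over the C(26, 5) = 65780 subsets S of size 5, where X_S = 1 if the K_5 on S is monochromatic.
For a fixed S, the K_5 on S has C(5, 2) = 10 edges. P[all 10 edges red] = (1/2)^10, and likewise for blue, so P[monochromatic] = 2·(1/2)^10 = 2^{1 − 10} = 1/512.
Summing: E[X] = C(26, 5) · 2^{1 − 10} = 65780 · 1/512 = 16445/128.
Numerically: E[X] ≈ 128.47656.

E[X] = C(26,5)·2^(1−C(5,2)) = 16445/128 ≈ 128.47656.


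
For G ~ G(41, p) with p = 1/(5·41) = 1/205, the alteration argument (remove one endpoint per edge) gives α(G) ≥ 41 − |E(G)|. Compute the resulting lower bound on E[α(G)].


E[|E(G)|] = C(41, 2)·p = 820 · (1/205) = 4.
E[α(G)] ≥ n − E[|E(G)|] = 41 − 4 = 37.
Numerically: ≈ 37.000.
(This is only a lower bound; the true E[α(G)] may be larger.)

E[α(G)] ≥ 37 ≈ 37.000.


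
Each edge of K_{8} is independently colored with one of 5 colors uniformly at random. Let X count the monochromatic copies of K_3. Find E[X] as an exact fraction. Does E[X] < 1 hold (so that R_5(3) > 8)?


E[X] = C(8, 3) · 5^{1 − 3} = 56 · 5^{−2} = 56/25.
As a reduced fraction: E[X] = 56/25 ≈ 2.2400.
Is E[X] < 1? NO.
Since E[X] ≥ 1, the first-moment bound is inconclusive at n = 8; it does NOT by itself certify R_5(3) > 8.

E[X] = 56/25 ≈ 2.2400; E[X] ≥ 1; first-moment method inconclusive here.


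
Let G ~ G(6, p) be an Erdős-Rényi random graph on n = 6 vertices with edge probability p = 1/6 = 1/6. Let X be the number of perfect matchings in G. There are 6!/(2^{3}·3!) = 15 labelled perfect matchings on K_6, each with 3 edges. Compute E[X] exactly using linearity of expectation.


K_6 has 6!/(2^{3}·3!) = 15 labelled perfect matchings.
For each such perfect matching H, let X_H = 1 if all 3 edges of H are present in G. Then P[X_H = 1] = p^{3} = (1/6)^{3} = 1/216.
By linearity: E[X] = Σ_H E[X_H] = 15 · p^{3} = 15 · 1/216 = 5/72.
Numerically: E[X] ≈ 0.0694444.

E[X] = 15 · (1/6)^{3} = 5/72 ≈ 0.0694444.


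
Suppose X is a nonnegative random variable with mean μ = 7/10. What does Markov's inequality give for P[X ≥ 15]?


μ = E[X] = 7/10, a = 15.
Markov: P[X ≥ 15] ≤ μ/a = (7/10)/15 = 7/150.
Numerically: ≈ 0.0467.
(Since a = 15 > μ = 0.7000, the bound 7/150 is < 1 and informative.)

P[X ≥ 15] ≤ 7/150 ≈ 0.0467.


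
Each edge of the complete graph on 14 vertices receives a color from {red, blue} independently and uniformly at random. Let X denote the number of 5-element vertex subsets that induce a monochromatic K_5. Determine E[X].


Let X = Σ_S X_S over the C(14, 5) = 2002 subsets S of size 5, where X_S = 1 if the K_5 on S is monochromatic.
For a fixed S, the K_5 on S has C(5, 2) = 10 edges. P[all 10 edges red] = (1/2)^10, and likewise for blue, so P[monochromatic] = 2·(1/2)^10 = 2^{1 − 10} = 1/512.
By linearity: E[X] = C(14, 5) · 2^{1 − 10} = 2002 · 1/512 = 1001/256.
Numerically: E[X] ≈ 3.910156.

E[X] = C(14,5)·2^(1−C(5,2)) = 1001/256 ≈ 3.910156.


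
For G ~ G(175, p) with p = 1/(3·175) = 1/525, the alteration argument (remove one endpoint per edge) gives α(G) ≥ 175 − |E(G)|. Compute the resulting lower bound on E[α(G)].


E[|E(G)|] = C(175, 2)·p = 15225 · (1/525) = 29.
E[α(G)] ≥ n − E[|E(G)|] = 175 − 29 = 146.
Numerically: ≈ 146.0000.
(This is only a lower bound; the true E[α(G)] may be larger.)

E[α(G)] ≥ 146 ≈ 146.0000.


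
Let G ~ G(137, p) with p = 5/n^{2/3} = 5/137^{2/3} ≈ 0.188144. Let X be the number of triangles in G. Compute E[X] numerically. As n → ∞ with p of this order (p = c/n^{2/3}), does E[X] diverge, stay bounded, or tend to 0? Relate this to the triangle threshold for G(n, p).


Number of potential triangles: C(137, 3) = 419220.
Each occurs with probability p³ ≈ (0.188144)³ ≈ 6.65991795e-03.
By linearity: E[X] = C(137, 3)·p³ ≈ 419220 · 6.65991795e-03 ≈ 2791.970803.
Since α = 2/3 < 1, p = c/n^{2/3} ≫ 1/n is above the triangle threshold p ~ 1/n. Asymptotically E[X] ~ (c³/6)·n^{3(1−α)} = (5³/6)·n^{1} → ∞; triangles are abundant w.h.p.

E[X] ≈ 2791.970803; in regime p = Θ(1/n^{2/3}) E[X] diverges (above the triangle threshold p ~ 1/n).


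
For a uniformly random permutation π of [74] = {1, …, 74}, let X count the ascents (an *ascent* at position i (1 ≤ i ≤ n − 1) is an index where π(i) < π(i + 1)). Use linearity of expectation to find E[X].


Write X = Σ X_I over i = 1, …, 73, with X_I the indicator of one ascent.
There are 73 indicators.
For each fixed i, the pair (π(i), π(i+1)) is a uniformly random ordered pair of distinct values from {1, …, 74}; by symmetry P[π(i) < π(i+1)] = 1/2.
By linearity: E[X] = 73 · (1/2) = (74 − 1) · (1/2) = 73/2 ≈ 36.500.

E[X] = 73/2 = 36.500.


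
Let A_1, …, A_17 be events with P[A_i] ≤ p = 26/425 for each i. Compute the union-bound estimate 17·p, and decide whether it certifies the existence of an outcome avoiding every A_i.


Union bound: P[∪_{i=1}^{17} A_i] ≤ Σ_i P[A_i] ≤ 17·p = 17·(26/425) = 26/25.
Numerically: 26/25 ≈ 1.0400.
Is 26/25 < 1? NO.
Since the bound 26/25 is ≥ 1, the union bound is uninformative here; it does NOT by itself certify existence.

17·p = 26/25 ≈ 1.0400; existence NOT certified by the union bound.


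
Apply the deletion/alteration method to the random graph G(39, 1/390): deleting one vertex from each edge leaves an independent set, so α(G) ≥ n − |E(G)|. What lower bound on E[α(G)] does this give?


E[|E(G)|] = C(39, 2)·p = 741 · (1/390) = 19/10.
E[α(G)] ≥ n − E[|E(G)|] = 39 − 19/10 = 371/10.
Numerically: ≈ 37.100000.
(This is only a lower bound; the true E[α(G)] may be larger.)

E[α(G)] ≥ 371/10 ≈ 37.100000.


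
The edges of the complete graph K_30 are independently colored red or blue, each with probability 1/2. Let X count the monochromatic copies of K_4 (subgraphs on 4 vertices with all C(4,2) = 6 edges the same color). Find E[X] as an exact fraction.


Let X = Σ_S X_S over the C(30, 4) = 27405 subsets S of size 4, where X_S = 1 if the K_4 on S is monochromatic.
For a fixed S, the K_4 on S has C(4, 2) = 6 edges. P[all 6 edges red] = (1/2)^6, and likewise for blue, so P[monochromatic] = 2·(1/2)^6 = 2^{1 − 6} = 1/32.
By linearity: E[X] = C(30, 4) · 2^{1 − 6} = 27405 · 1/32 = 27405/32.
Numerically: E[X] ≈ 856.4062.

E[X] = C(30,4)·2^(1−C(4,2)) = 27405/32 ≈ 856.4062.


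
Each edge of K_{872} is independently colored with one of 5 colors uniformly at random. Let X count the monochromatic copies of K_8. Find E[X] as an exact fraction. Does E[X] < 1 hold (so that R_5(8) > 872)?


E[X] = C(872, 8) · 5^{1 − 28} = 8028343903111291045 · 5^{−27} = 8028343903111291045/7450580596923828125.
As a reduced fraction: E[X] = 1605668780622258209/1490116119384765625 ≈ 1.078.
Is E[X] < 1? NO.
Since E[X] ≥ 1, the first-moment bound is inconclusive at n = 872; it does NOT by itself certify R_5(8) > 872.

E[X] = 1605668780622258209/1490116119384765625 ≈ 1.078; E[X] ≥ 1; first-moment method inconclusive here.


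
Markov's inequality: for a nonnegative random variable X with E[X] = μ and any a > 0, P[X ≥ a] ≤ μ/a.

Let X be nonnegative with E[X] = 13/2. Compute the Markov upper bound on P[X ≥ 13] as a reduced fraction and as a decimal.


μ = E[X] = 13/2, a = 13.
Markov: P[X ≥ 13] ≤ μ/a = (13/2)/13 = 1/2.
Numerically: ≈ 0.5000.
(Since a = 13 > μ = 6.5000, the bound 1/2 is < 1 and informative.)

P[X ≥ 13] ≤ 1/2 ≈ 0.5000.


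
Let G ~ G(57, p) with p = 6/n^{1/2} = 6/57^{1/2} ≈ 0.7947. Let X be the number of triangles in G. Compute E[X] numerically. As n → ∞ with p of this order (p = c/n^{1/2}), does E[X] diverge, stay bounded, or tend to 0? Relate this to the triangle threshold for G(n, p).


Number of potential triangles: C(57, 3) = 29260.
Each occurs with probability p³ ≈ (0.7947)³ ≈ 5.019281e-01.
By linearity: E[X] = C(57, 3)·p³ ≈ 29260 · 5.019281e-01 ≈ 14686.4148.
Since α = 1/2 < 1, p = c/n^{1/2} ≫ 1/n is above the triangle threshold p ~ 1/n. Asymptotically E[X] ~ (c³/6)·n^{3(1−α)} = (6³/6)·n^{1.5} → ∞; triangles are abundant w.h.p.

E[X] ≈ 14686.4148; in regime p = Θ(1/n^{1/2}) E[X] diverges (above the triangle threshold p ~ 1/n).


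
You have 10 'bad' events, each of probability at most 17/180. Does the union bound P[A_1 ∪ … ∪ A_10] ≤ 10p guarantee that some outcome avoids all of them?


Union bound: P[∪_{i=1}^{10} A_i] ≤ Σ_i P[A_i] ≤ 10·p = 10·(17/180) = 17/18.
Numerically: 17/18 ≈ 0.944.
Is 17/18 < 1? YES.
Since P[∪ A_i] ≤ 17/18 < 1, the complement has P[∩ A_i^c] ≥ 1 − 17/18 = 1/18 > 0, so some outcome avoids every A_i.

10·p = 17/18 ≈ 0.944; existence CERTIFIED by the union bound.


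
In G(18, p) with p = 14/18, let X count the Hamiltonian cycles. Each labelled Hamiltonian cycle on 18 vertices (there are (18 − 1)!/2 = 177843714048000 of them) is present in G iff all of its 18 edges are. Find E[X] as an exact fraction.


K_18 has (18 − 1)!/2 = 177843714048000 labelled Hamiltonian cycles.
For each such Hamiltonian cycle H, let X_H = 1 if all 18 edges of H are present in G. Then P[X_H = 1] = p^{18} = (7/9)^{18} = 1628413597910449/150094635296999121.
Summing the indicators: E[X] = Σ_H E[X_H] = 177843714048000 · p^{18} = 177843714048000 · 1628413597910449/150094635296999121 = 397260798708725298034688000/205891132094649.
Numerically: E[X] ≈ 1.929e+12.

E[X] = 177843714048000 · (7/9)^{18} = 397260798708725298034688000/205891132094649 ≈ 1.929e+12.


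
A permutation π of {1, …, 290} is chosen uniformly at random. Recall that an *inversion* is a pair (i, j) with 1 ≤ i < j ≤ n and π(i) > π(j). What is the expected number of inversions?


Write X = Σ X_I over the C(290, 2) = 41905 pairs i < j, with X_I the indicator of one inversion.
There are 41905 indicators.
For each fixed pair i < j, the values π(i) and π(j) are two distinct elements of {1, …, 290} in uniformly random order; by symmetry P[π(i) > π(j)] = 1/2.
By linearity: E[X] = 41905 · (1/2) = C(290, 2) · (1/2) = 41905/2 = 41905/2 ≈ 20952.500000.

E[X] = 41905/2 = 20952.500000.


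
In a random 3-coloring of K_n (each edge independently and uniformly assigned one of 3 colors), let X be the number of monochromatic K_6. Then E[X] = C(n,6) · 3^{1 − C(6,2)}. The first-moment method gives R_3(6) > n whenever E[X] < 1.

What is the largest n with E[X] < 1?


We need C(n, 6) · 3^{1 − 15} < 1, i.e. C(n, 6) < 3^{15 − 1} = 4782969.
Check values of n near the boundary:
  n = 37: C(37, 6) = 2324784; 2324784 < 4782969? YES
  n = 38: C(38, 6) = 2760681; 2760681 < 4782969? YES
  n = 39: C(39, 6) = 3262623; 3262623 < 4782969? YES
  n = 40: C(40, 6) = 3838380; 3838380 < 4782969? YES
  n = 41: C(41, 6) = 4496388; 4496388 < 4782969? YES
  n = 42: C(42, 6) = 5245786; 5245786 < 4782969? NO
The largest n with C(n, 6) < 4782969 is n = 41 (where E[X] = 1498796/1594323 ≈ 0.940083). Hence R_3(6) > 41, i.e. R_3(6) ≥ 42.

Largest n = 41; hence R_3(6) > 41.


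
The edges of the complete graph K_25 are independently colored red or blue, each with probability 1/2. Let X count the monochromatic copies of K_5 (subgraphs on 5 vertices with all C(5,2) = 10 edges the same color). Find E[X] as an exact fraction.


Let X = Σ_S X_S over the C(25, 5) = 53130 subsets S of size 5, where X_S = 1 if the K_5 on S is monochromatic.
For a fixed S, the K_5 on S has C(5, 2) = 10 edges. P[all 10 edges red] = (1/2)^10, and likewise for blue, so P[monochromatic] = 2·(1/2)^10 = 2^{1 − 10} = 1/512.
Summing: E[X] = C(25, 5) · 2^{1 − 10} = 53130 · 1/512 = 26565/256.
Numerically: E[X] ≈ 103.76953.

E[X] = C(25,5)·2^(1−C(5,2)) = 26565/256 ≈ 103.76953.


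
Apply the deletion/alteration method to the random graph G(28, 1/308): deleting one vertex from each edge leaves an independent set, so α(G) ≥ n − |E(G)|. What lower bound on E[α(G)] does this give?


E[|E(G)|] = C(28, 2)·p = 378 · (1/308) = 27/22.
E[α(G)] ≥ n − E[|E(G)|] = 28 − 27/22 = 589/22.
Numerically: ≈ 26.77273.
(This is only a lower bound; the true E[α(G)] may be larger.)

E[α(G)] ≥ 589/22 ≈ 26.77273.


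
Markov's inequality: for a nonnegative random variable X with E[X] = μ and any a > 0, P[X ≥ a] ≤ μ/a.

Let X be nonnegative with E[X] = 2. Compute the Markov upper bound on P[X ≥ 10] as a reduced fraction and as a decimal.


μ = E[X] = 2, a = 10.
Markov: P[X ≥ 10] ≤ μ/a = (2)/10 = 1/5.
Numerically: ≈ 0.200000.
(Since a = 10 > μ = 2.000000, the bound 1/5 is < 1 and informative.)

P[X ≥ 10] ≤ 1/5 ≈ 0.200000.


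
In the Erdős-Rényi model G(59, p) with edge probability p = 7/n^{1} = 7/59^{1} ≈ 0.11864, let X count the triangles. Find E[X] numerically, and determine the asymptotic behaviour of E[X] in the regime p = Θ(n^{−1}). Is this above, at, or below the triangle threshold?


Number of potential triangles: C(59, 3) = 32509.
Each occurs with probability p³ ≈ (0.11864)³ ≈ 1.6700831e-03.
By linearity: E[X] = C(59, 3)·p³ ≈ 32509 · 1.6700831e-03 ≈ 54.29273.
Here α = 1, so p = 7/n is exactly at the triangle threshold p ~ 1/n. Asymptotically E[X] → c³/6 = 7³/6 = 343/6 ≈ 57.16667, a bounded constant. In this regime the triangle count is asymptotically Poisson(c³/6).

E[X] ≈ 54.29273; in regime p = Θ(1/n^{1}) E[X] stays bounded (at the triangle threshold p ~ 1/n).


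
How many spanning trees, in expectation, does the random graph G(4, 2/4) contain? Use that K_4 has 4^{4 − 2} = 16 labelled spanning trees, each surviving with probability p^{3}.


K_4 has 4^{4 − 2} = 16 labelled spanning trees.
For each such spanning tree H, let X_H = 1 if all 3 edges of H are present in G. Then P[X_H = 1] = p^{3} = (1/2)^{3} = 1/8.
Summing the indicators: E[X] = Σ_H E[X_H] = 16 · p^{3} = 16 · 1/8 = 2.
Numerically: E[X] ≈ 2.

E[X] = 16 · (1/2)^{3} = 2 ≈ 2.


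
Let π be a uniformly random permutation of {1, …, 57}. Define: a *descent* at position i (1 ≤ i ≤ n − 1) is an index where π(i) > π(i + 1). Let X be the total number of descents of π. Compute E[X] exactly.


Write X = Σ X_I over i = 1, …, 56, with X_I the indicator of one descent.
There are 56 indicators.
For each fixed i, the pair (π(i), π(i+1)) is a uniformly random ordered pair of distinct values from {1, …, 57}; by symmetry P[π(i) > π(i+1)] = 1/2.
By linearity: E[X] = 56 · (1/2) = (57 − 1) · (1/2) = 28 ≈ 28.000000.

E[X] = 28 = 28.000000.


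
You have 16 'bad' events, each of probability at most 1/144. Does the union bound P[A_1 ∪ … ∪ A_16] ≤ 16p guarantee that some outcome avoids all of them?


Union bound: P[∪_{i=1}^{16} A_i] ≤ Σ_i P[A_i] ≤ 16·p = 16·(1/144) = 1/9.
Numerically: 1/9 ≈ 0.1111.
Is 1/9 < 1? YES.
Since P[∪ A_i] ≤ 1/9 < 1, the complement has P[∩ A_i^c] ≥ 1 − 1/9 = 8/9 > 0, so some outcome avoids every A_i.

16·p = 1/9 ≈ 0.1111; existence CERTIFIED by the union bound.


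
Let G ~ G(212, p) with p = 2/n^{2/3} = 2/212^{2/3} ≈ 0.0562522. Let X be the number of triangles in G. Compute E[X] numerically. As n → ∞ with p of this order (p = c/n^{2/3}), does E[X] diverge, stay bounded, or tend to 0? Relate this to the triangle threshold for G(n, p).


Number of potential triangles: C(212, 3) = 1565620.
Each occurs with probability p³ ≈ (0.0562522)³ ≈ 1.77999288e-04.
By linearity: E[X] = C(212, 3)·p³ ≈ 1565620 · 1.77999288e-04 ≈ 278.679245.
Since α = 2/3 < 1, p = c/n^{2/3} ≫ 1/n is above the triangle threshold p ~ 1/n. Asymptotically E[X] ~ (c³/6)·n^{3(1−α)} = (2³/6)·n^{1} → ∞; triangles are abundant w.h.p.

E[X] ≈ 278.679245; in regime p = Θ(1/n^{2/3}) E[X] diverges (above the triangle threshold p ~ 1/n).


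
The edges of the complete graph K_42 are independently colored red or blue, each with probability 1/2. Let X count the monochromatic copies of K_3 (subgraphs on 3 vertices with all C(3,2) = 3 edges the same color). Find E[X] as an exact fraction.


Let X = Σ_S X_S over the C(42, 3) = 11480 subsets S of size 3, where X_S = 1 if the K_3 on S is monochromatic.
For a fixed S, the K_3 on S has C(3, 2) = 3 edges. P[all 3 edges red] = (1/2)^3, and likewise for blue, so P[monochromatic] = 2·(1/2)^3 = 2^{1 − 3} = 1/4.
Summing: E[X] = C(42, 3) · 2^{1 − 3} = 11480 · 1/4 = 2870.
Numerically: E[X] ≈ 2870.00000.

E[X] = C(42,3)·2^(1−C(3,2)) = 2870 ≈ 2870.00000.


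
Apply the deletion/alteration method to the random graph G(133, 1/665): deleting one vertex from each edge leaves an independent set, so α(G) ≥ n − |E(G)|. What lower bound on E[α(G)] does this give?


E[|E(G)|] = C(133, 2)·p = 8778 · (1/665) = 66/5.
E[α(G)] ≥ n − E[|E(G)|] = 133 − 66/5 = 599/5.
Numerically: ≈ 119.80000.
(This is only a lower bound; the true E[α(G)] may be larger.)

E[α(G)] ≥ 599/5 ≈ 119.80000.


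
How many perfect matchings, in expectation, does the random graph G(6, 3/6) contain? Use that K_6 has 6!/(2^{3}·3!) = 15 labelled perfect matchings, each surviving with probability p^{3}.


K_6 has 6!/(2^{3}·3!) = 15 labelled perfect matchings.
For each such perfect matching H, let X_H = 1 if all 3 edges of H are present in G. Then P[X_H = 1] = p^{3} = (1/2)^{3} = 1/8.
By linearity: E[X] = Σ_H E[X_H] = 15 · p^{3} = 15 · 1/8 = 15/8.
Numerically: E[X] ≈ 1.88.

E[X] = 15 · (1/2)^{3} = 15/8 ≈ 1.88.


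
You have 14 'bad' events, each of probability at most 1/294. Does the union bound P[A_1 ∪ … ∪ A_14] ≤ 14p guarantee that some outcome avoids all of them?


Union bound: P[∪_{i=1}^{14} A_i] ≤ Σ_i P[A_i] ≤ 14·p = 14·(1/294) = 1/21.
Numerically: 1/21 ≈ 0.0476190.
Is 1/21 < 1? YES.
Since P[∪ A_i] ≤ 1/21 < 1, the complement has P[∩ A_i^c] ≥ 1 − 1/21 = 20/21 > 0, so some outcome avoids every A_i.

14·p = 1/21 ≈ 0.0476190; existence CERTIFIED by the union bound.


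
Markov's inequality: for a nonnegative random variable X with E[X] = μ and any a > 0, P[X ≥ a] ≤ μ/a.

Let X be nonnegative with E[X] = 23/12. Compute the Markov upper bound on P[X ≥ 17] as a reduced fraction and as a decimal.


μ = E[X] = 23/12, a = 17.
Markov: P[X ≥ 17] ≤ μ/a = (23/12)/17 = 23/204.
Numerically: ≈ 0.11275.
(Since a = 17 > μ = 1.91667, the bound 23/204 is < 1 and informative.)

P[X ≥ 17] ≤ 23/204 ≈ 0.11275.


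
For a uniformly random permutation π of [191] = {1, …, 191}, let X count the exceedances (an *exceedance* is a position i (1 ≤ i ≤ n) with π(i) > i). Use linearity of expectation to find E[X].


Write X = Σ_{i=1}^{191} X_i, where X_i = 1_{π(i) > i}.
For each fixed i, π(i) is uniform over {1, …, 191} (marginal of a uniform permutation), so P[π(i) > i] = (n − i)/n. Summing: Σ_{i=1}^{191} (n − i)/n = (0 + 1 + … + 190)/191 = 191(191 − 1)/(2·191) = (191 − 1)/2.
Hence E[X] = Σ_{i=1}^{191} (191 − i)/191 = 95 ≈ 95.000000.

E[X] = 95 = 95.000000.


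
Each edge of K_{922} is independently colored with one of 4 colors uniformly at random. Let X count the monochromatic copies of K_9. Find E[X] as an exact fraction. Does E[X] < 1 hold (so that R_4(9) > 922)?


E[X] = C(922, 9) · 4^{1 − 36} = 1275867683890227543270 · 4^{−35} = 1275867683890227543270/1180591620717411303424.
As a reduced fraction: E[X] = 637933841945113771635/590295810358705651712 ≈ 1.0807.
Is E[X] < 1? NO.
Since E[X] ≥ 1, the first-moment bound is inconclusive at n = 922; it does NOT by itself certify R_4(9) > 922.

E[X] = 637933841945113771635/590295810358705651712 ≈ 1.0807; E[X] ≥ 1; first-moment method inconclusive here.


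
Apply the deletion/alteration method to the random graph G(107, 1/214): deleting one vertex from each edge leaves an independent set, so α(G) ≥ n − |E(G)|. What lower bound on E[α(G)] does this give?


E[|E(G)|] = C(107, 2)·p = 5671 · (1/214) = 53/2.
E[α(G)] ≥ n − E[|E(G)|] = 107 − 53/2 = 161/2.
Numerically: ≈ 80.50000.
(This is only a lower bound; the true E[α(G)] may be larger.)

E[α(G)] ≥ 161/2 ≈ 80.50000.


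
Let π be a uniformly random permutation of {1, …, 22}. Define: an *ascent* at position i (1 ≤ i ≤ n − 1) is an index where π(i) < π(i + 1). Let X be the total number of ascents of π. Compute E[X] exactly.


Write X = Σ X_I over i = 1, …, 21, with X_I the indicator of one ascent.
There are 21 indicators.
For each fixed i, the pair (π(i), π(i+1)) is a uniformly random ordered pair of distinct values from {1, …, 22}; by symmetry P[π(i) < π(i+1)] = 1/2.
By linearity: E[X] = 21 · (1/2) = (22 − 1) · (1/2) = 21/2 ≈ 10.5000.

E[X] = 21/2 = 10.5000.


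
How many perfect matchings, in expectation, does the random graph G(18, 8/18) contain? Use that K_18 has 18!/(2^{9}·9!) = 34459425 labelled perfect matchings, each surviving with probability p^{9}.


K_18 has 18!/(2^{9}·9!) = 34459425 labelled perfect matchings.
For each such perfect matching H, let X_H = 1 if all 9 edges of H are present in G. Then P[X_H = 1] = p^{9} = (4/9)^{9} = 262144/387420489.
By linearity: E[X] = Σ_H E[X_H] = 34459425 · p^{9} = 34459425 · 262144/387420489 = 111522611200/4782969.
Numerically: E[X] ≈ 23316.6.

E[X] = 34459425 · (4/9)^{9} = 111522611200/4782969 ≈ 23316.6.


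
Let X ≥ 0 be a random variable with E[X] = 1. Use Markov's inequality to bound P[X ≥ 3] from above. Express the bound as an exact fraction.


μ = E[X] = 1, a = 3.
Markov: P[X ≥ 3] ≤ μ/a = (1)/3 = 1/3.
Numerically: ≈ 0.333333.
(Since a = 3 > μ = 1.000000, the bound 1/3 is < 1 and informative.)

P[X ≥ 3] ≤ 1/3 ≈ 0.333333.


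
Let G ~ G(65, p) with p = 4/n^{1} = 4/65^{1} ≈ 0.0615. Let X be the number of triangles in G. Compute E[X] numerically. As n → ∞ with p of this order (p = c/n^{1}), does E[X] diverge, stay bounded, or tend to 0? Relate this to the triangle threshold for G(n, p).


Number of potential triangles: C(65, 3) = 43680.
Each occurs with probability p³ ≈ (0.0615)³ ≈ 2.33045e-04.
By linearity: E[X] = C(65, 3)·p³ ≈ 43680 · 2.33045e-04 ≈ 10.179.
Here α = 1, so p = 4/n is exactly at the triangle threshold p ~ 1/n. Asymptotically E[X] → c³/6 = 4³/6 = 32/3 ≈ 10.667, a bounded constant. In this regime the triangle count is asymptotically Poisson(c³/6).

E[X] ≈ 10.179; in regime p = Θ(1/n^{1}) E[X] stays bounded (at the triangle threshold p ~ 1/n).


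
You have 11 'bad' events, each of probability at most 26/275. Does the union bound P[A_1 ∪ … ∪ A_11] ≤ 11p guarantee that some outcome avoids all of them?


Union bound: P[∪_{i=1}^{11} A_i] ≤ Σ_i P[A_i] ≤ 11·p = 11·(26/275) = 26/25.
Numerically: 26/25 ≈ 1.04000.
Is 26/25 < 1? NO.
Since the bound 26/25 is ≥ 1, the union bound is uninformative here; it does NOT by itself certify existence.

11·p = 26/25 ≈ 1.04000; existence NOT certified by the union bound.


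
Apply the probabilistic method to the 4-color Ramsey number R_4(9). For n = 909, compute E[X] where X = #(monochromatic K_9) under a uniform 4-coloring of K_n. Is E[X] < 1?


E[X] = C(909, 9) · 4^{1 − 36} = 1122169012923711463931 · 4^{−35} = 1122169012923711463931/1180591620717411303424.
As a reduced fraction: E[X] = 1122169012923711463931/1180591620717411303424 ≈ 0.951.
Is E[X] < 1? YES.
Since E[X] < 1, there exists a 4-coloring of K_{909} with no monochromatic K_9; hence R_4(9) > 909.

E[X] = 1122169012923711463931/1180591620717411303424 ≈ 0.951; E[X] < 1, so R_4(9) > 909.


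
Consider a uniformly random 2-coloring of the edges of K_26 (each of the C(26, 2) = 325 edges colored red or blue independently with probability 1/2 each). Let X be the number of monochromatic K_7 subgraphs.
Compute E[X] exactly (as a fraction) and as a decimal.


Let X = Σ_S X_S over the C(26, 7) = 657800 subsets S of size 7, where X_S = 1 if the K_7 on S is monochromatic.
For a fixed S, the K_7 on S has C(7, 2) = 21 edges. P[all 21 edges red] = (1/2)^21, and likewise for blue, so P[monochromatic] = 2·(1/2)^21 = 2^{1 − 21} = 1/1048576.
Summing: E[X] = C(26, 7) · 2^{1 − 21} = 657800 · 1/1048576 = 82225/131072.
Numerically: E[X] ≈ 0.627.

E[X] = C(26,7)·2^(1−C(7,2)) = 82225/131072 ≈ 0.627.


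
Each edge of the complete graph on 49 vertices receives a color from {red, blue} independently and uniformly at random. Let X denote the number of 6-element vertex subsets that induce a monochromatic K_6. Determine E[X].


Let X = Σ_S X_S over the C(49, 6) = 13983816 subsets S of size 6, where X_S = 1 if the K_6 on S is monochromatic.
For a fixed S, the K_6 on S has C(6, 2) = 15 edges. P[all 15 edges red] = (1/2)^15, and likewise for blue, so P[monochromatic] = 2·(1/2)^15 = 2^{1 − 15} = 1/16384.
By linearity: E[X] = C(49, 6) · 2^{1 − 15} = 13983816 · 1/16384 = 1747977/2048.
Numerically: E[X] ≈ 853.5044.

E[X] = C(49,6)·2^(1−C(6,2)) = 1747977/2048 ≈ 853.5044.
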